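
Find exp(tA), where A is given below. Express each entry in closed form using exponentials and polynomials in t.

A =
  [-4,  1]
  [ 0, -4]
e^{tA} =
  [exp(-4*t), t*exp(-4*t)]
  [0, exp(-4*t)]

Strategy: write A = P · J · P⁻¹ where J is a Jordan canonical form, so e^{tA} = P · e^{tJ} · P⁻¹, and e^{tJ} can be computed block-by-block.

A has Jordan form
J =
  [-4,  1]
  [ 0, -4]
(up to reordering of blocks).

Per-block formulas:
  For a 2×2 Jordan block J_2(-4): exp(t · J_2(-4)) = e^(-4t)·(I + t·N), where N is the 2×2 nilpotent shift.

After assembling e^{tJ} and conjugating by P, we get:

e^{tA} =
  [exp(-4*t), t*exp(-4*t)]
  [0, exp(-4*t)]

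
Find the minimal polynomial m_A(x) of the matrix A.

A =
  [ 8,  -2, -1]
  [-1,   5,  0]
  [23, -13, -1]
x^3 - 12*x^2 + 48*x - 64

The characteristic polynomial is χ_A(x) = (x - 4)^3, so the eigenvalues are known. The minimal polynomial is
  m_A(x) = Π_λ (x − λ)^{k_λ}
where k_λ is the size of the *largest* Jordan block for λ (equivalently, the smallest k with (A − λI)^k v = 0 for every generalised eigenvector v of λ).

  λ = 4: largest Jordan block has size 3, contributing (x − 4)^3

So m_A(x) = (x - 4)^3 = x^3 - 12*x^2 + 48*x - 64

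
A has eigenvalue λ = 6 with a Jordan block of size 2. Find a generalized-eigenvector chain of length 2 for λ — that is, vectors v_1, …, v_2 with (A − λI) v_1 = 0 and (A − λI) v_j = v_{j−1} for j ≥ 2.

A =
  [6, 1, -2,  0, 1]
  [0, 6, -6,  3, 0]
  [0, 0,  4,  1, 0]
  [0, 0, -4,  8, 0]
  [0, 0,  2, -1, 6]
A Jordan chain for λ = 6 of length 2:
v_1 = (1, 0, 0, 0, 0)ᵀ
v_2 = (0, 1, 0, 0, 0)ᵀ

Let N = A − (6)·I. We want v_2 with N^2 v_2 = 0 but N^1 v_2 ≠ 0; then v_{j-1} := N · v_j for j = 2, …, 2.

Pick v_2 = (0, 1, 0, 0, 0)ᵀ.
Then v_1 = N · v_2 = (1, 0, 0, 0, 0)ᵀ.

Sanity check: (A − (6)·I) v_1 = (0, 0, 0, 0, 0)ᵀ = 0. ✓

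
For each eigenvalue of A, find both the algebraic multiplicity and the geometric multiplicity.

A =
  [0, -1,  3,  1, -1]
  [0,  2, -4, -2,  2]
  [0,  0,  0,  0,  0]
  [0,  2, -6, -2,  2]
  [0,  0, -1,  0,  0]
λ = 0: alg = 5, geom = 3

Step 1 — factor the characteristic polynomial to read off the algebraic multiplicities:
  χ_A(x) = x^5

Step 2 — compute geometric multiplicities via the rank-nullity identity g(λ) = n − rank(A − λI):
  rank(A − (0)·I) = 2, so dim ker(A − (0)·I) = n − 2 = 3

Summary:
  λ = 0: algebraic multiplicity = 5, geometric multiplicity = 3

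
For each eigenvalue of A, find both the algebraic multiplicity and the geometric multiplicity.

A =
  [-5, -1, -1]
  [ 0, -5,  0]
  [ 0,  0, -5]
λ = -5: alg = 3, geom = 2

Step 1 — factor the characteristic polynomial to read off the algebraic multiplicities:
  χ_A(x) = (x + 5)^3

Step 2 — compute geometric multiplicities via the rank-nullity identity g(λ) = n − rank(A − λI):
  rank(A − (-5)·I) = 1, so dim ker(A − (-5)·I) = n − 1 = 2

Summary:
  λ = -5: algebraic multiplicity = 3, geometric multiplicity = 2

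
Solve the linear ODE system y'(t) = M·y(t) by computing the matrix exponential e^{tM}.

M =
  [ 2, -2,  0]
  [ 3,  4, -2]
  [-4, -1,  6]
e^{tM} =
  [-t^2*exp(4*t) - 2*t*exp(4*t) + exp(4*t), 2*t^2*exp(4*t) - 2*t*exp(4*t), 2*t^2*exp(4*t)]
  [t^2*exp(4*t) + 3*t*exp(4*t), -2*t^2*exp(4*t) + exp(4*t), -2*t^2*exp(4*t) - 2*t*exp(4*t)]
  [-3*t^2*exp(4*t)/2 - 4*t*exp(4*t), 3*t^2*exp(4*t) - t*exp(4*t), 3*t^2*exp(4*t) + 2*t*exp(4*t) + exp(4*t)]

Strategy: write M = P · J · P⁻¹ where J is a Jordan canonical form, so e^{tM} = P · e^{tJ} · P⁻¹, and e^{tJ} can be computed block-by-block.

M has Jordan form
J =
  [4, 1, 0]
  [0, 4, 1]
  [0, 0, 4]
(up to reordering of blocks).

Per-block formulas:
  For a 3×3 Jordan block J_3(4): exp(t · J_3(4)) = e^(4t)·(I + t·N + (t^2/2)·N^2), where N is the 3×3 nilpotent shift.

After assembling e^{tJ} and conjugating by P, we get:

e^{tM} =
  [-t^2*exp(4*t) - 2*t*exp(4*t) + exp(4*t), 2*t^2*exp(4*t) - 2*t*exp(4*t), 2*t^2*exp(4*t)]
  [t^2*exp(4*t) + 3*t*exp(4*t), -2*t^2*exp(4*t) + exp(4*t), -2*t^2*exp(4*t) - 2*t*exp(4*t)]
  [-3*t^2*exp(4*t)/2 - 4*t*exp(4*t), 3*t^2*exp(4*t) - t*exp(4*t), 3*t^2*exp(4*t) + 2*t*exp(4*t) + exp(4*t)]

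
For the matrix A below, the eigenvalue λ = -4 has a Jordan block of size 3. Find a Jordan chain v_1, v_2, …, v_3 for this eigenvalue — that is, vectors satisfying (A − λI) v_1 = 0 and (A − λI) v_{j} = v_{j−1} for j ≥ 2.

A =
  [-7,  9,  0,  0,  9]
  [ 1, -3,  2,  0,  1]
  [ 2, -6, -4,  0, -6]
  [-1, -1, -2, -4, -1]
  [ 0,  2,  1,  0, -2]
A Jordan chain for λ = -4 of length 3:
v_1 = (18, 2, -12, -2, 4)ᵀ
v_2 = (-3, 1, 2, -1, 0)ᵀ
v_3 = (1, 0, 0, 0, 0)ᵀ

Let N = A − (-4)·I. We want v_3 with N^3 v_3 = 0 but N^2 v_3 ≠ 0; then v_{j-1} := N · v_j for j = 3, …, 2.

Pick v_3 = (1, 0, 0, 0, 0)ᵀ.
Then v_2 = N · v_3 = (-3, 1, 2, -1, 0)ᵀ.
Then v_1 = N · v_2 = (18, 2, -12, -2, 4)ᵀ.

Sanity check: (A − (-4)·I) v_1 = (0, 0, 0, 0, 0)ᵀ = 0. ✓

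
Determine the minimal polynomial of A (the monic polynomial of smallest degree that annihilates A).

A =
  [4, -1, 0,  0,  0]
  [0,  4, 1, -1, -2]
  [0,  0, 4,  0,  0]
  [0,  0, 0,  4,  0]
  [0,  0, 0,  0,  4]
x^3 - 12*x^2 + 48*x - 64

The characteristic polynomial is χ_A(x) = (x - 4)^5, so the eigenvalues are known. The minimal polynomial is
  m_A(x) = Π_λ (x − λ)^{k_λ}
where k_λ is the size of the *largest* Jordan block for λ (equivalently, the smallest k with (A − λI)^k v = 0 for every generalised eigenvector v of λ).

  λ = 4: largest Jordan block has size 3, contributing (x − 4)^3

So m_A(x) = (x - 4)^3 = x^3 - 12*x^2 + 48*x - 64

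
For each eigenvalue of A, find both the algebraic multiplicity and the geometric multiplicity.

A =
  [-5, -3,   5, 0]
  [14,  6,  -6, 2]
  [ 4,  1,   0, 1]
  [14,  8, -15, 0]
λ = -2: alg = 1, geom = 1; λ = 1: alg = 3, geom = 1

Step 1 — factor the characteristic polynomial to read off the algebraic multiplicities:
  χ_A(x) = (x - 1)^3*(x + 2)

Step 2 — compute geometric multiplicities via the rank-nullity identity g(λ) = n − rank(A − λI):
  rank(A − (-2)·I) = 3, so dim ker(A − (-2)·I) = n − 3 = 1
  rank(A − (1)·I) = 3, so dim ker(A − (1)·I) = n − 3 = 1

Summary:
  λ = -2: algebraic multiplicity = 1, geometric multiplicity = 1
  λ = 1: algebraic multiplicity = 3, geometric multiplicity = 1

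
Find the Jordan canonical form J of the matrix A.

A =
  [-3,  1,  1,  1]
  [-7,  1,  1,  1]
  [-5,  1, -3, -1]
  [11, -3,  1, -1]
J_2(-2) ⊕ J_1(-2) ⊕ J_1(0)

The characteristic polynomial is
  det(x·I − A) = x^4 + 6*x^3 + 12*x^2 + 8*x = x*(x + 2)^3

Eigenvalues and multiplicities (the geometric multiplicity of λ is n − rank(A − λI), which equals the number of Jordan blocks for λ):
  λ = -2: algebraic multiplicity = 3, geometric multiplicity = 2
  λ = 0: algebraic multiplicity = 1, geometric multiplicity = 1

Determining the block sizes for each eigenvalue:
  λ = -2: 2 blocks summing to 3 forces exactly one block of size 2 and the rest size 1 → block sizes [2, 1]
  λ = 0: one block (gm = 1), so the single block has size am = 1 → block sizes [1]

Assembling the blocks gives a Jordan form
J =
  [-2,  1,  0, 0]
  [ 0, -2,  0, 0]
  [ 0,  0, -2, 0]
  [ 0,  0,  0, 0]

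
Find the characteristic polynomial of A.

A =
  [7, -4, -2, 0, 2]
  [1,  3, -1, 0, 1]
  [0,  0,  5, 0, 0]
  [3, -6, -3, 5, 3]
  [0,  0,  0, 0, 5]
x^5 - 25*x^4 + 250*x^3 - 1250*x^2 + 3125*x - 3125

Expanding det(x·I − A) (e.g. by cofactor expansion or by noting that A is similar to its Jordan form J, which has the same characteristic polynomial as A) gives
  χ_A(x) = x^5 - 25*x^4 + 250*x^3 - 1250*x^2 + 3125*x - 3125
which factors as (x - 5)^5. The eigenvalues (with algebraic multiplicities) are λ = 5 with multiplicity 5.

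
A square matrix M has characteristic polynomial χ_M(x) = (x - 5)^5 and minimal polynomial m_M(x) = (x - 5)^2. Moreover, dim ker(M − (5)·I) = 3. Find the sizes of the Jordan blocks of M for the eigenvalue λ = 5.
Block sizes for λ = 5: [2, 2, 1]

Step 1 — from the characteristic polynomial, algebraic multiplicity of λ = 5 is 5. From dim ker(M − (5)·I) = 3, there are exactly 3 Jordan blocks for λ = 5.
Step 2 — from the minimal polynomial, the factor (x − 5)^2 tells us the largest block for λ = 5 has size 2.
Step 3 — with total size 5, 3 blocks, and largest block 2, the block sizes (in nonincreasing order) are [2, 2, 1].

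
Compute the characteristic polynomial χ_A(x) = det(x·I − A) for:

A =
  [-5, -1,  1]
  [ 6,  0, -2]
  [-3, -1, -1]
x^3 + 6*x^2 + 12*x + 8

Expanding det(x·I − A) (e.g. by cofactor expansion or by noting that A is similar to its Jordan form J, which has the same characteristic polynomial as A) gives
  χ_A(x) = x^3 + 6*x^2 + 12*x + 8
which factors as (x + 2)^3. The eigenvalues (with algebraic multiplicities) are λ = -2 with multiplicity 3.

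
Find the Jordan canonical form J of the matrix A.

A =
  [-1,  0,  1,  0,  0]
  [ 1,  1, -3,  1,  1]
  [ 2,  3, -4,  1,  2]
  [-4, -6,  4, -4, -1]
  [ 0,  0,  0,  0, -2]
J_3(-2) ⊕ J_2(-2)

The characteristic polynomial is
  det(x·I − A) = x^5 + 10*x^4 + 40*x^3 + 80*x^2 + 80*x + 32 = (x + 2)^5

Eigenvalues and multiplicities (the geometric multiplicity of λ is n − rank(A − λI), which equals the number of Jordan blocks for λ):
  λ = -2: algebraic multiplicity = 5, geometric multiplicity = 2

Determining the block sizes for each eigenvalue:
  λ = -2: with am = 5 and gm = 2, the partition is not yet determined (e.g. several partitions of 5 into 2 parts exist). Let N = A − (-2)·I. Computing rank(N^1) = 3, rank(N^2) = 1, rank(N^3) = 0; the number of blocks of size ≥ j is rank(N^{j−1}) − rank(N^j), giving [2, 2, 1]. So we have 1 block(s) of size 3, 1 block(s) of size 2 → block sizes [3, 2]

Assembling the blocks gives a Jordan form
J =
  [-2,  1,  0,  0,  0]
  [ 0, -2,  1,  0,  0]
  [ 0,  0, -2,  0,  0]
  [ 0,  0,  0, -2,  1]
  [ 0,  0,  0,  0, -2]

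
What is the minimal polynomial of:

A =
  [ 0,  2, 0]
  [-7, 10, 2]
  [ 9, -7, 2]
x^3 - 12*x^2 + 48*x - 64

The characteristic polynomial is χ_A(x) = (x - 4)^3, so the eigenvalues are known. The minimal polynomial is
  m_A(x) = Π_λ (x − λ)^{k_λ}
where k_λ is the size of the *largest* Jordan block for λ (equivalently, the smallest k with (A − λI)^k v = 0 for every generalised eigenvector v of λ).

  λ = 4: largest Jordan block has size 3, contributing (x − 4)^3

So m_A(x) = (x - 4)^3 = x^3 - 12*x^2 + 48*x - 64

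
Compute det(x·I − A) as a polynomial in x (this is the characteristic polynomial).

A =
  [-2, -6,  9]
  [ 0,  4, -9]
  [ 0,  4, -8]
x^3 + 6*x^2 + 12*x + 8

Expanding det(x·I − A) (e.g. by cofactor expansion or by noting that A is similar to its Jordan form J, which has the same characteristic polynomial as A) gives
  χ_A(x) = x^3 + 6*x^2 + 12*x + 8
which factors as (x + 2)^3. The eigenvalues (with algebraic multiplicities) are λ = -2 with multiplicity 3.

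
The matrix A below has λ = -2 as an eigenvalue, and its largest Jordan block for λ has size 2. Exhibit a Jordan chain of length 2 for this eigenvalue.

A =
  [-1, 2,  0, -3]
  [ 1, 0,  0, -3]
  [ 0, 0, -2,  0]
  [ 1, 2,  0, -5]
A Jordan chain for λ = -2 of length 2:
v_1 = (1, 1, 0, 1)ᵀ
v_2 = (1, 0, 0, 0)ᵀ

Let N = A − (-2)·I. We want v_2 with N^2 v_2 = 0 but N^1 v_2 ≠ 0; then v_{j-1} := N · v_j for j = 2, …, 2.

Pick v_2 = (1, 0, 0, 0)ᵀ.
Then v_1 = N · v_2 = (1, 1, 0, 1)ᵀ.

Sanity check: (A − (-2)·I) v_1 = (0, 0, 0, 0)ᵀ = 0. ✓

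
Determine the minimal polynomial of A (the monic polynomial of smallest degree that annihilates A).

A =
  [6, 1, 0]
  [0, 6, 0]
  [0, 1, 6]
x^2 - 12*x + 36

The characteristic polynomial is χ_A(x) = (x - 6)^3, so the eigenvalues are known. The minimal polynomial is
  m_A(x) = Π_λ (x − λ)^{k_λ}
where k_λ is the size of the *largest* Jordan block for λ (equivalently, the smallest k with (A − λI)^k v = 0 for every generalised eigenvector v of λ).

  λ = 6: largest Jordan block has size 2, contributing (x − 6)^2

So m_A(x) = (x - 6)^2 = x^2 - 12*x + 36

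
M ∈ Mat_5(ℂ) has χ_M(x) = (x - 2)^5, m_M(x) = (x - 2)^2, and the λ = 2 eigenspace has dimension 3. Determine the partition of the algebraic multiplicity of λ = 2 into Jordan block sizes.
Block sizes for λ = 2: [2, 2, 1]

Step 1 — from the characteristic polynomial, algebraic multiplicity of λ = 2 is 5. From dim ker(M − (2)·I) = 3, there are exactly 3 Jordan blocks for λ = 2.
Step 2 — from the minimal polynomial, the factor (x − 2)^2 tells us the largest block for λ = 2 has size 2.
Step 3 — with total size 5, 3 blocks, and largest block 2, the block sizes (in nonincreasing order) are [2, 2, 1].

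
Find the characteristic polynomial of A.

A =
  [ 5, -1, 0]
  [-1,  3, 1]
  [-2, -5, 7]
x^3 - 15*x^2 + 75*x - 125

Expanding det(x·I − A) (e.g. by cofactor expansion or by noting that A is similar to its Jordan form J, which has the same characteristic polynomial as A) gives
  χ_A(x) = x^3 - 15*x^2 + 75*x - 125
which factors as (x - 5)^3. The eigenvalues (with algebraic multiplicities) are λ = 5 with multiplicity 3.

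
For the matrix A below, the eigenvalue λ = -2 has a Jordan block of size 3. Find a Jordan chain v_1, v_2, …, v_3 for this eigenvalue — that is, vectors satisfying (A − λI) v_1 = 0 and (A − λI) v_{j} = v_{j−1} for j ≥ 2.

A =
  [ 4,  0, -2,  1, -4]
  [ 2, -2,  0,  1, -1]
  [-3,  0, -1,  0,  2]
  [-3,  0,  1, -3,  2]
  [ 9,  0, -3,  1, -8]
A Jordan chain for λ = -2 of length 3:
v_1 = (3, 0, -3, 0, 6)ᵀ
v_2 = (6, 2, -3, -3, 9)ᵀ
v_3 = (1, 0, 0, 0, 0)ᵀ

Let N = A − (-2)·I. We want v_3 with N^3 v_3 = 0 but N^2 v_3 ≠ 0; then v_{j-1} := N · v_j for j = 3, …, 2.

Pick v_3 = (1, 0, 0, 0, 0)ᵀ.
Then v_2 = N · v_3 = (6, 2, -3, -3, 9)ᵀ.
Then v_1 = N · v_2 = (3, 0, -3, 0, 6)ᵀ.

Sanity check: (A − (-2)·I) v_1 = (0, 0, 0, 0, 0)ᵀ = 0. ✓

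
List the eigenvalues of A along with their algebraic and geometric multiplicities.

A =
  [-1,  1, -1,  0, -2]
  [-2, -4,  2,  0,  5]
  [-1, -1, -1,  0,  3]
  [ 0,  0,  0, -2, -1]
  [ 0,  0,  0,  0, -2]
λ = -2: alg = 5, geom = 3

Step 1 — factor the characteristic polynomial to read off the algebraic multiplicities:
  χ_A(x) = (x + 2)^5

Step 2 — compute geometric multiplicities via the rank-nullity identity g(λ) = n − rank(A − λI):
  rank(A − (-2)·I) = 2, so dim ker(A − (-2)·I) = n − 2 = 3

Summary:
  λ = -2: algebraic multiplicity = 5, geometric multiplicity = 3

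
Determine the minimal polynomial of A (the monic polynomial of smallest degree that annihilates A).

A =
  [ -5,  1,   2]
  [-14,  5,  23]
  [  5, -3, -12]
x^3 + 12*x^2 + 48*x + 64

The characteristic polynomial is χ_A(x) = (x + 4)^3, so the eigenvalues are known. The minimal polynomial is
  m_A(x) = Π_λ (x − λ)^{k_λ}
where k_λ is the size of the *largest* Jordan block for λ (equivalently, the smallest k with (A − λI)^k v = 0 for every generalised eigenvector v of λ).

  λ = -4: largest Jordan block has size 3, contributing (x + 4)^3

So m_A(x) = (x + 4)^3 = x^3 + 12*x^2 + 48*x + 64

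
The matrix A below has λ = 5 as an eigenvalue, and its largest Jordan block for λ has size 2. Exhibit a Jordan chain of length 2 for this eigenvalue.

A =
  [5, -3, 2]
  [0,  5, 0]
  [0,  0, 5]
A Jordan chain for λ = 5 of length 2:
v_1 = (-3, 0, 0)ᵀ
v_2 = (0, 1, 0)ᵀ

Let N = A − (5)·I. We want v_2 with N^2 v_2 = 0 but N^1 v_2 ≠ 0; then v_{j-1} := N · v_j for j = 2, …, 2.

Pick v_2 = (0, 1, 0)ᵀ.
Then v_1 = N · v_2 = (-3, 0, 0)ᵀ.

Sanity check: (A − (5)·I) v_1 = (0, 0, 0)ᵀ = 0. ✓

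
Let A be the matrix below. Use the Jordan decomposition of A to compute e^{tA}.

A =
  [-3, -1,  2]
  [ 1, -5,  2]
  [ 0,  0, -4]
e^{tA} =
  [t*exp(-4*t) + exp(-4*t), -t*exp(-4*t), 2*t*exp(-4*t)]
  [t*exp(-4*t), -t*exp(-4*t) + exp(-4*t), 2*t*exp(-4*t)]
  [0, 0, exp(-4*t)]

Strategy: write A = P · J · P⁻¹ where J is a Jordan canonical form, so e^{tA} = P · e^{tJ} · P⁻¹, and e^{tJ} can be computed block-by-block.

A has Jordan form
J =
  [-4,  1,  0]
  [ 0, -4,  0]
  [ 0,  0, -4]
(up to reordering of blocks).

Per-block formulas:
  For a 1×1 block at λ = -4: exp(t · [-4]) = [e^(-4t)].
  For a 2×2 Jordan block J_2(-4): exp(t · J_2(-4)) = e^(-4t)·(I + t·N), where N is the 2×2 nilpotent shift.

After assembling e^{tJ} and conjugating by P, we get:

e^{tA} =
  [t*exp(-4*t) + exp(-4*t), -t*exp(-4*t), 2*t*exp(-4*t)]
  [t*exp(-4*t), -t*exp(-4*t) + exp(-4*t), 2*t*exp(-4*t)]
  [0, 0, exp(-4*t)]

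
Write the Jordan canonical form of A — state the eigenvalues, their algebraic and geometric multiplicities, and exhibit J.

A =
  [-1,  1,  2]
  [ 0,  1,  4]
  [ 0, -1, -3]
J_2(-1) ⊕ J_1(-1)

The characteristic polynomial is
  det(x·I − A) = x^3 + 3*x^2 + 3*x + 1 = (x + 1)^3

Eigenvalues and multiplicities (the geometric multiplicity of λ is n − rank(A − λI), which equals the number of Jordan blocks for λ):
  λ = -1: algebraic multiplicity = 3, geometric multiplicity = 2

Determining the block sizes for each eigenvalue:
  λ = -1: 2 blocks summing to 3 forces exactly one block of size 2 and the rest size 1 → block sizes [2, 1]

Assembling the blocks gives a Jordan form
J =
  [-1,  1,  0]
  [ 0, -1,  0]
  [ 0,  0, -1]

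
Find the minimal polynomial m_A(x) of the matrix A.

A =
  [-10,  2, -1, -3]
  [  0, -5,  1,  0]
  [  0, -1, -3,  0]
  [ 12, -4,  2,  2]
x^3 + 12*x^2 + 48*x + 64

The characteristic polynomial is χ_A(x) = (x + 4)^4, so the eigenvalues are known. The minimal polynomial is
  m_A(x) = Π_λ (x − λ)^{k_λ}
where k_λ is the size of the *largest* Jordan block for λ (equivalently, the smallest k with (A − λI)^k v = 0 for every generalised eigenvector v of λ).

  λ = -4: largest Jordan block has size 3, contributing (x + 4)^3

So m_A(x) = (x + 4)^3 = x^3 + 12*x^2 + 48*x + 64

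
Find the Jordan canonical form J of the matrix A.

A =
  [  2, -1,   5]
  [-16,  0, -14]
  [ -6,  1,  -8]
J_3(-2)

The characteristic polynomial is
  det(x·I − A) = x^3 + 6*x^2 + 12*x + 8 = (x + 2)^3

Eigenvalues and multiplicities (the geometric multiplicity of λ is n − rank(A − λI), which equals the number of Jordan blocks for λ):
  λ = -2: algebraic multiplicity = 3, geometric multiplicity = 1

Determining the block sizes for each eigenvalue:
  λ = -2: one block (gm = 1), so the single block has size am = 3 → block sizes [3]

Assembling the blocks gives a Jordan form
J =
  [-2,  1,  0]
  [ 0, -2,  1]
  [ 0,  0, -2]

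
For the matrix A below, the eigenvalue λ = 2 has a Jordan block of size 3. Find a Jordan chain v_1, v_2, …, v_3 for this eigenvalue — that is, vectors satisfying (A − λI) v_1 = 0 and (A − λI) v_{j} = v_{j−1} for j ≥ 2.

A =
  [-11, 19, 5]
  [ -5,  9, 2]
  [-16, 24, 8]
A Jordan chain for λ = 2 of length 3:
v_1 = (-6, -2, -8)ᵀ
v_2 = (-13, -5, -16)ᵀ
v_3 = (1, 0, 0)ᵀ

Let N = A − (2)·I. We want v_3 with N^3 v_3 = 0 but N^2 v_3 ≠ 0; then v_{j-1} := N · v_j for j = 3, …, 2.

Pick v_3 = (1, 0, 0)ᵀ.
Then v_2 = N · v_3 = (-13, -5, -16)ᵀ.
Then v_1 = N · v_2 = (-6, -2, -8)ᵀ.

Sanity check: (A − (2)·I) v_1 = (0, 0, 0)ᵀ = 0. ✓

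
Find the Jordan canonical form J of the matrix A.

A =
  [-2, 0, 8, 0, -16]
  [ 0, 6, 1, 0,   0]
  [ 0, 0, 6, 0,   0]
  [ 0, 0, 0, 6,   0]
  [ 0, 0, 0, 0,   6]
J_1(-2) ⊕ J_2(6) ⊕ J_1(6) ⊕ J_1(6)

The characteristic polynomial is
  det(x·I − A) = x^5 - 22*x^4 + 168*x^3 - 432*x^2 - 432*x + 2592 = (x - 6)^4*(x + 2)

Eigenvalues and multiplicities (the geometric multiplicity of λ is n − rank(A − λI), which equals the number of Jordan blocks for λ):
  λ = -2: algebraic multiplicity = 1, geometric multiplicity = 1
  λ = 6: algebraic multiplicity = 4, geometric multiplicity = 3

Determining the block sizes for each eigenvalue:
  λ = -2: one block (gm = 1), so the single block has size am = 1 → block sizes [1]
  λ = 6: 3 blocks summing to 4 forces exactly one block of size 2 and the rest size 1 → block sizes [2, 1, 1]

Assembling the blocks gives a Jordan form
J =
  [-2, 0, 0, 0, 0]
  [ 0, 6, 1, 0, 0]
  [ 0, 0, 6, 0, 0]
  [ 0, 0, 0, 6, 0]
  [ 0, 0, 0, 0, 6]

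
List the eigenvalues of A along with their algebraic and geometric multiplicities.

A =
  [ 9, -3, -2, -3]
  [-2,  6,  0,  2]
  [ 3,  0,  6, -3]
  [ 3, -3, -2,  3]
λ = 6: alg = 4, geom = 2

Step 1 — factor the characteristic polynomial to read off the algebraic multiplicities:
  χ_A(x) = (x - 6)^4

Step 2 — compute geometric multiplicities via the rank-nullity identity g(λ) = n − rank(A − λI):
  rank(A − (6)·I) = 2, so dim ker(A − (6)·I) = n − 2 = 2

Summary:
  λ = 6: algebraic multiplicity = 4, geometric multiplicity = 2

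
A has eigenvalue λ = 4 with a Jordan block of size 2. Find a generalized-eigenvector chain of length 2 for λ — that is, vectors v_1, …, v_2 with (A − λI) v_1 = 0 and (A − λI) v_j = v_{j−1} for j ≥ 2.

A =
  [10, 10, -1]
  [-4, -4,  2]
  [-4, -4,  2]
A Jordan chain for λ = 4 of length 2:
v_1 = (6, -4, -4)ᵀ
v_2 = (1, 0, 0)ᵀ

Let N = A − (4)·I. We want v_2 with N^2 v_2 = 0 but N^1 v_2 ≠ 0; then v_{j-1} := N · v_j for j = 2, …, 2.

Pick v_2 = (1, 0, 0)ᵀ.
Then v_1 = N · v_2 = (6, -4, -4)ᵀ.

Sanity check: (A − (4)·I) v_1 = (0, 0, 0)ᵀ = 0. ✓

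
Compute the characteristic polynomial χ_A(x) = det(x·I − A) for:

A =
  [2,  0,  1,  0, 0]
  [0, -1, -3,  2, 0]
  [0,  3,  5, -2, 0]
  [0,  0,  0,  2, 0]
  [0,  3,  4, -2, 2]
x^5 - 10*x^4 + 40*x^3 - 80*x^2 + 80*x - 32

Expanding det(x·I − A) (e.g. by cofactor expansion or by noting that A is similar to its Jordan form J, which has the same characteristic polynomial as A) gives
  χ_A(x) = x^5 - 10*x^4 + 40*x^3 - 80*x^2 + 80*x - 32
which factors as (x - 2)^5. The eigenvalues (with algebraic multiplicities) are λ = 2 with multiplicity 5.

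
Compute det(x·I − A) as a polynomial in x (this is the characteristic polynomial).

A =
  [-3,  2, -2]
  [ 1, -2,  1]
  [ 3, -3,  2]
x^3 + 3*x^2 + 3*x + 1

Expanding det(x·I − A) (e.g. by cofactor expansion or by noting that A is similar to its Jordan form J, which has the same characteristic polynomial as A) gives
  χ_A(x) = x^3 + 3*x^2 + 3*x + 1
which factors as (x + 1)^3. The eigenvalues (with algebraic multiplicities) are λ = -1 with multiplicity 3.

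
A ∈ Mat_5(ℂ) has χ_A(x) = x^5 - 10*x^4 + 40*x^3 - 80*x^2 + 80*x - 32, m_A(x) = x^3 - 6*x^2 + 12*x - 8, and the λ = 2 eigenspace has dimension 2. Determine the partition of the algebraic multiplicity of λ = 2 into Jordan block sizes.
Block sizes for λ = 2: [3, 2]

Step 1 — from the characteristic polynomial, algebraic multiplicity of λ = 2 is 5. From dim ker(A − (2)·I) = 2, there are exactly 2 Jordan blocks for λ = 2.
Step 2 — from the minimal polynomial, the factor (x − 2)^3 tells us the largest block for λ = 2 has size 3.
Step 3 — with total size 5, 2 blocks, and largest block 3, the block sizes (in nonincreasing order) are [3, 2].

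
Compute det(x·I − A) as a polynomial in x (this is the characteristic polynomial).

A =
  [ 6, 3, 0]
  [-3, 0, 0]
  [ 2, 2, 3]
x^3 - 9*x^2 + 27*x - 27

Expanding det(x·I − A) (e.g. by cofactor expansion or by noting that A is similar to its Jordan form J, which has the same characteristic polynomial as A) gives
  χ_A(x) = x^3 - 9*x^2 + 27*x - 27
which factors as (x - 3)^3. The eigenvalues (with algebraic multiplicities) are λ = 3 with multiplicity 3.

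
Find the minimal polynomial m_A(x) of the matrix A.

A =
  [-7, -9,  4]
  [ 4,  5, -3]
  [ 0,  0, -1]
x^3 + 3*x^2 + 3*x + 1

The characteristic polynomial is χ_A(x) = (x + 1)^3, so the eigenvalues are known. The minimal polynomial is
  m_A(x) = Π_λ (x − λ)^{k_λ}
where k_λ is the size of the *largest* Jordan block for λ (equivalently, the smallest k with (A − λI)^k v = 0 for every generalised eigenvector v of λ).

  λ = -1: largest Jordan block has size 3, contributing (x + 1)^3

So m_A(x) = (x + 1)^3 = x^3 + 3*x^2 + 3*x + 1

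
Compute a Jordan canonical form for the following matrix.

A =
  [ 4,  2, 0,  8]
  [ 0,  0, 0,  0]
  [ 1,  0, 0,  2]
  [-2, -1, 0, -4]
J_2(0) ⊕ J_2(0)

The characteristic polynomial is
  det(x·I − A) = x^4

Eigenvalues and multiplicities (the geometric multiplicity of λ is n − rank(A − λI), which equals the number of Jordan blocks for λ):
  λ = 0: algebraic multiplicity = 4, geometric multiplicity = 2

Determining the block sizes for each eigenvalue:
  λ = 0: with am = 4 and gm = 2, the partition is not yet determined (e.g. several partitions of 4 into 2 parts exist). Let N = A − (0)·I. Computing rank(N^1) = 2, rank(N^2) = 0; the number of blocks of size ≥ j is rank(N^{j−1}) − rank(N^j), giving [2, 2]. So we have 2 block(s) of size 2 → block sizes [2, 2]

Assembling the blocks gives a Jordan form
J =
  [0, 1, 0, 0]
  [0, 0, 0, 0]
  [0, 0, 0, 1]
  [0, 0, 0, 0]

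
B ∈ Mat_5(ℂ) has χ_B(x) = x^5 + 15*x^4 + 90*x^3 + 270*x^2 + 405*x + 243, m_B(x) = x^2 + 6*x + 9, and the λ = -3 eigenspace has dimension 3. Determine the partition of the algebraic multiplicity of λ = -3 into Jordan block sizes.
Block sizes for λ = -3: [2, 2, 1]

Step 1 — from the characteristic polynomial, algebraic multiplicity of λ = -3 is 5. From dim ker(B − (-3)·I) = 3, there are exactly 3 Jordan blocks for λ = -3.
Step 2 — from the minimal polynomial, the factor (x + 3)^2 tells us the largest block for λ = -3 has size 2.
Step 3 — with total size 5, 3 blocks, and largest block 2, the block sizes (in nonincreasing order) are [2, 2, 1].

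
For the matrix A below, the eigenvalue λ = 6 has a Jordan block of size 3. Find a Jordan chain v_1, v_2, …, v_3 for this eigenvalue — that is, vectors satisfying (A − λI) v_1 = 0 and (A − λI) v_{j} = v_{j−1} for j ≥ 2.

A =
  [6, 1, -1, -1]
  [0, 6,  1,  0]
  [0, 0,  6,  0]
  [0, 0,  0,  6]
A Jordan chain for λ = 6 of length 3:
v_1 = (1, 0, 0, 0)ᵀ
v_2 = (-1, 1, 0, 0)ᵀ
v_3 = (0, 0, 1, 0)ᵀ

Let N = A − (6)·I. We want v_3 with N^3 v_3 = 0 but N^2 v_3 ≠ 0; then v_{j-1} := N · v_j for j = 3, …, 2.

Pick v_3 = (0, 0, 1, 0)ᵀ.
Then v_2 = N · v_3 = (-1, 1, 0, 0)ᵀ.
Then v_1 = N · v_2 = (1, 0, 0, 0)ᵀ.

Sanity check: (A − (6)·I) v_1 = (0, 0, 0, 0)ᵀ = 0. ✓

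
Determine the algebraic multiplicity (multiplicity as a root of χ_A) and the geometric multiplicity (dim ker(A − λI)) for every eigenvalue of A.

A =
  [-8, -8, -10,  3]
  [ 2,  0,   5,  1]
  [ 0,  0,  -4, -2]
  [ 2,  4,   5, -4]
λ = -4: alg = 4, geom = 2

Step 1 — factor the characteristic polynomial to read off the algebraic multiplicities:
  χ_A(x) = (x + 4)^4

Step 2 — compute geometric multiplicities via the rank-nullity identity g(λ) = n − rank(A − λI):
  rank(A − (-4)·I) = 2, so dim ker(A − (-4)·I) = n − 2 = 2

Summary:
  λ = -4: algebraic multiplicity = 4, geometric multiplicity = 2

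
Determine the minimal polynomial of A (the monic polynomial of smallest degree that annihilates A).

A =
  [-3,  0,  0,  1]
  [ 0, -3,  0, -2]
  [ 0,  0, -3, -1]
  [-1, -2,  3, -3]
x^3 + 9*x^2 + 27*x + 27

The characteristic polynomial is χ_A(x) = (x + 3)^4, so the eigenvalues are known. The minimal polynomial is
  m_A(x) = Π_λ (x − λ)^{k_λ}
where k_λ is the size of the *largest* Jordan block for λ (equivalently, the smallest k with (A − λI)^k v = 0 for every generalised eigenvector v of λ).

  λ = -3: largest Jordan block has size 3, contributing (x + 3)^3

So m_A(x) = (x + 3)^3 = x^3 + 9*x^2 + 27*x + 27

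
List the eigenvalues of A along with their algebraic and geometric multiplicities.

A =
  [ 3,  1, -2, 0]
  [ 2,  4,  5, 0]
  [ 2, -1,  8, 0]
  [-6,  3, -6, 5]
λ = 5: alg = 4, geom = 2

Step 1 — factor the characteristic polynomial to read off the algebraic multiplicities:
  χ_A(x) = (x - 5)^4

Step 2 — compute geometric multiplicities via the rank-nullity identity g(λ) = n − rank(A − λI):
  rank(A − (5)·I) = 2, so dim ker(A − (5)·I) = n − 2 = 2

Summary:
  λ = 5: algebraic multiplicity = 4, geometric multiplicity = 2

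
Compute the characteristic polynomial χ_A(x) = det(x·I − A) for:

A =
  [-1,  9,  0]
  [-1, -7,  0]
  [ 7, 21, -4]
x^3 + 12*x^2 + 48*x + 64

Expanding det(x·I − A) (e.g. by cofactor expansion or by noting that A is similar to its Jordan form J, which has the same characteristic polynomial as A) gives
  χ_A(x) = x^3 + 12*x^2 + 48*x + 64
which factors as (x + 4)^3. The eigenvalues (with algebraic multiplicities) are λ = -4 with multiplicity 3.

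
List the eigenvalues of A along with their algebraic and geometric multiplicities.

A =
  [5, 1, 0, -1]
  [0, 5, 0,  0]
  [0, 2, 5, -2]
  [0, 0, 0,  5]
λ = 5: alg = 4, geom = 3

Step 1 — factor the characteristic polynomial to read off the algebraic multiplicities:
  χ_A(x) = (x - 5)^4

Step 2 — compute geometric multiplicities via the rank-nullity identity g(λ) = n − rank(A − λI):
  rank(A − (5)·I) = 1, so dim ker(A − (5)·I) = n − 1 = 3

Summary:
  λ = 5: algebraic multiplicity = 4, geometric multiplicity = 3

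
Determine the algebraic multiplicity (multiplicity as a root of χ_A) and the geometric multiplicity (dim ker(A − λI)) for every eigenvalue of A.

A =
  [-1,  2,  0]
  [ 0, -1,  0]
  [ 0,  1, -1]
λ = -1: alg = 3, geom = 2

Step 1 — factor the characteristic polynomial to read off the algebraic multiplicities:
  χ_A(x) = (x + 1)^3

Step 2 — compute geometric multiplicities via the rank-nullity identity g(λ) = n − rank(A − λI):
  rank(A − (-1)·I) = 1, so dim ker(A − (-1)·I) = n − 1 = 2

Summary:
  λ = -1: algebraic multiplicity = 3, geometric multiplicity = 2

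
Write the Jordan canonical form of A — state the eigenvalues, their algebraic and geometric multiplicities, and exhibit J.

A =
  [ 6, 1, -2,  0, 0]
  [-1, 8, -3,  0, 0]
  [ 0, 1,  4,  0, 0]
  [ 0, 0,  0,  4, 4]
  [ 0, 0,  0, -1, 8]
J_3(6) ⊕ J_2(6)

The characteristic polynomial is
  det(x·I − A) = x^5 - 30*x^4 + 360*x^3 - 2160*x^2 + 6480*x - 7776 = (x - 6)^5

Eigenvalues and multiplicities (the geometric multiplicity of λ is n − rank(A − λI), which equals the number of Jordan blocks for λ):
  λ = 6: algebraic multiplicity = 5, geometric multiplicity = 2

Determining the block sizes for each eigenvalue:
  λ = 6: with am = 5 and gm = 2, the partition is not yet determined (e.g. several partitions of 5 into 2 parts exist). Let N = A − (6)·I. Computing rank(N^1) = 3, rank(N^2) = 1, rank(N^3) = 0; the number of blocks of size ≥ j is rank(N^{j−1}) − rank(N^j), giving [2, 2, 1]. So we have 1 block(s) of size 3, 1 block(s) of size 2 → block sizes [3, 2]

Assembling the blocks gives a Jordan form
J =
  [6, 1, 0, 0, 0]
  [0, 6, 1, 0, 0]
  [0, 0, 6, 0, 0]
  [0, 0, 0, 6, 1]
  [0, 0, 0, 0, 6]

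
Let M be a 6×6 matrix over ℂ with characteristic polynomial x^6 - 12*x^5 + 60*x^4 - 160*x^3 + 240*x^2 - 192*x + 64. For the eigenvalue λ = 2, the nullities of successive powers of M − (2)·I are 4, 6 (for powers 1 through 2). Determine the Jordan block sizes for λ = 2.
Block sizes for λ = 2: [2, 2, 1, 1]

From the dimensions of kernels of powers, the number of Jordan blocks of size at least j is d_j − d_{j−1} where d_j = dim ker(N^j) (with d_0 = 0). Computing the differences gives [4, 2].
The number of blocks of size exactly k is (#blocks of size ≥ k) − (#blocks of size ≥ k + 1), so the partition is: 2 block(s) of size 1, 2 block(s) of size 2.
In nonincreasing order the block sizes are [2, 2, 1, 1].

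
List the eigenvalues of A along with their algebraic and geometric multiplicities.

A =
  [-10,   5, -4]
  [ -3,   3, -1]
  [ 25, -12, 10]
λ = 1: alg = 3, geom = 1

Step 1 — factor the characteristic polynomial to read off the algebraic multiplicities:
  χ_A(x) = (x - 1)^3

Step 2 — compute geometric multiplicities via the rank-nullity identity g(λ) = n − rank(A − λI):
  rank(A − (1)·I) = 2, so dim ker(A − (1)·I) = n − 2 = 1

Summary:
  λ = 1: algebraic multiplicity = 3, geometric multiplicity = 1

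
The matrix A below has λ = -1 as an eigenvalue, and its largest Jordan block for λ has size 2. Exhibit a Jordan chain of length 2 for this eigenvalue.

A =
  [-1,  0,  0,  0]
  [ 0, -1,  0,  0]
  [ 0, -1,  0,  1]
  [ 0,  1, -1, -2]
A Jordan chain for λ = -1 of length 2:
v_1 = (0, 0, -1, 1)ᵀ
v_2 = (0, 1, 0, 0)ᵀ

Let N = A − (-1)·I. We want v_2 with N^2 v_2 = 0 but N^1 v_2 ≠ 0; then v_{j-1} := N · v_j for j = 2, …, 2.

Pick v_2 = (0, 1, 0, 0)ᵀ.
Then v_1 = N · v_2 = (0, 0, -1, 1)ᵀ.

Sanity check: (A − (-1)·I) v_1 = (0, 0, 0, 0)ᵀ = 0. ✓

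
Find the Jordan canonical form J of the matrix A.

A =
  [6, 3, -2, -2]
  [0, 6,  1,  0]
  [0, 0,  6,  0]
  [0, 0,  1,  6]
J_3(6) ⊕ J_1(6)

The characteristic polynomial is
  det(x·I − A) = x^4 - 24*x^3 + 216*x^2 - 864*x + 1296 = (x - 6)^4

Eigenvalues and multiplicities (the geometric multiplicity of λ is n − rank(A − λI), which equals the number of Jordan blocks for λ):
  λ = 6: algebraic multiplicity = 4, geometric multiplicity = 2

Determining the block sizes for each eigenvalue:
  λ = 6: with am = 4 and gm = 2, the partition is not yet determined (e.g. several partitions of 4 into 2 parts exist). Let N = A − (6)·I. Computing rank(N^1) = 2, rank(N^2) = 1, rank(N^3) = 0; the number of blocks of size ≥ j is rank(N^{j−1}) − rank(N^j), giving [2, 1, 1]. So we have 1 block(s) of size 3, 1 block(s) of size 1 → block sizes [3, 1]

Assembling the blocks gives a Jordan form
J =
  [6, 1, 0, 0]
  [0, 6, 1, 0]
  [0, 0, 6, 0]
  [0, 0, 0, 6]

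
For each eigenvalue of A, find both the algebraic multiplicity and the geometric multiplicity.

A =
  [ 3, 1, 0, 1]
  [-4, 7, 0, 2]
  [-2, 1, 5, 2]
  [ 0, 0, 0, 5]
λ = 5: alg = 4, geom = 2

Step 1 — factor the characteristic polynomial to read off the algebraic multiplicities:
  χ_A(x) = (x - 5)^4

Step 2 — compute geometric multiplicities via the rank-nullity identity g(λ) = n − rank(A − λI):
  rank(A − (5)·I) = 2, so dim ker(A − (5)·I) = n − 2 = 2

Summary:
  λ = 5: algebraic multiplicity = 4, geometric multiplicity = 2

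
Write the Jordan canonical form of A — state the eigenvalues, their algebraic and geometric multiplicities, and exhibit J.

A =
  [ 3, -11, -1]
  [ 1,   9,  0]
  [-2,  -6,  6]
J_3(6)

The characteristic polynomial is
  det(x·I − A) = x^3 - 18*x^2 + 108*x - 216 = (x - 6)^3

Eigenvalues and multiplicities (the geometric multiplicity of λ is n − rank(A − λI), which equals the number of Jordan blocks for λ):
  λ = 6: algebraic multiplicity = 3, geometric multiplicity = 1

Determining the block sizes for each eigenvalue:
  λ = 6: one block (gm = 1), so the single block has size am = 3 → block sizes [3]

Assembling the blocks gives a Jordan form
J =
  [6, 1, 0]
  [0, 6, 1]
  [0, 0, 6]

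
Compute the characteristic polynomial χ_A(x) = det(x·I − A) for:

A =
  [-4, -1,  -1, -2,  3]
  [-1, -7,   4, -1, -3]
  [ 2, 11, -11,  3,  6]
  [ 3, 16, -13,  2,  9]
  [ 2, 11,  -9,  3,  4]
x^5 + 16*x^4 + 97*x^3 + 278*x^2 + 380*x + 200

Expanding det(x·I − A) (e.g. by cofactor expansion or by noting that A is similar to its Jordan form J, which has the same characteristic polynomial as A) gives
  χ_A(x) = x^5 + 16*x^4 + 97*x^3 + 278*x^2 + 380*x + 200
which factors as (x + 2)^3*(x + 5)^2. The eigenvalues (with algebraic multiplicities) are λ = -5 with multiplicity 2, λ = -2 with multiplicity 3.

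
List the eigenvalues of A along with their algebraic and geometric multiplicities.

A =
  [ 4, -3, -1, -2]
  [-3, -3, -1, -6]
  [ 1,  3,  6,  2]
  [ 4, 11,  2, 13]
λ = 5: alg = 4, geom = 2

Step 1 — factor the characteristic polynomial to read off the algebraic multiplicities:
  χ_A(x) = (x - 5)^4

Step 2 — compute geometric multiplicities via the rank-nullity identity g(λ) = n − rank(A − λI):
  rank(A − (5)·I) = 2, so dim ker(A − (5)·I) = n − 2 = 2

Summary:
  λ = 5: algebraic multiplicity = 4, geometric multiplicity = 2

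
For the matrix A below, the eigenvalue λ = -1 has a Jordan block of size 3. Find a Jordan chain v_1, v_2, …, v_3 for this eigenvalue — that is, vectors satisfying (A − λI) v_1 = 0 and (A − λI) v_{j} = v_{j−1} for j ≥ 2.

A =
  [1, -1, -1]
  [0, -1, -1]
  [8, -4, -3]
A Jordan chain for λ = -1 of length 3:
v_1 = (-4, -8, 0)ᵀ
v_2 = (2, 0, 8)ᵀ
v_3 = (1, 0, 0)ᵀ

Let N = A − (-1)·I. We want v_3 with N^3 v_3 = 0 but N^2 v_3 ≠ 0; then v_{j-1} := N · v_j for j = 3, …, 2.

Pick v_3 = (1, 0, 0)ᵀ.
Then v_2 = N · v_3 = (2, 0, 8)ᵀ.
Then v_1 = N · v_2 = (-4, -8, 0)ᵀ.

Sanity check: (A − (-1)·I) v_1 = (0, 0, 0)ᵀ = 0. ✓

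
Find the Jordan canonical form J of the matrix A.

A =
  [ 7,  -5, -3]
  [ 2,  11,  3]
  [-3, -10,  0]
J_3(6)

The characteristic polynomial is
  det(x·I − A) = x^3 - 18*x^2 + 108*x - 216 = (x - 6)^3

Eigenvalues and multiplicities (the geometric multiplicity of λ is n − rank(A − λI), which equals the number of Jordan blocks for λ):
  λ = 6: algebraic multiplicity = 3, geometric multiplicity = 1

Determining the block sizes for each eigenvalue:
  λ = 6: one block (gm = 1), so the single block has size am = 3 → block sizes [3]

Assembling the blocks gives a Jordan form
J =
  [6, 1, 0]
  [0, 6, 1]
  [0, 0, 6]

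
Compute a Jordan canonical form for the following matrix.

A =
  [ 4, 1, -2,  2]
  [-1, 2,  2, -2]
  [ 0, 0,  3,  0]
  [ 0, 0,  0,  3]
J_2(3) ⊕ J_1(3) ⊕ J_1(3)

The characteristic polynomial is
  det(x·I − A) = x^4 - 12*x^3 + 54*x^2 - 108*x + 81 = (x - 3)^4

Eigenvalues and multiplicities (the geometric multiplicity of λ is n − rank(A − λI), which equals the number of Jordan blocks for λ):
  λ = 3: algebraic multiplicity = 4, geometric multiplicity = 3

Determining the block sizes for each eigenvalue:
  λ = 3: 3 blocks summing to 4 forces exactly one block of size 2 and the rest size 1 → block sizes [2, 1, 1]

Assembling the blocks gives a Jordan form
J =
  [3, 1, 0, 0]
  [0, 3, 0, 0]
  [0, 0, 3, 0]
  [0, 0, 0, 3]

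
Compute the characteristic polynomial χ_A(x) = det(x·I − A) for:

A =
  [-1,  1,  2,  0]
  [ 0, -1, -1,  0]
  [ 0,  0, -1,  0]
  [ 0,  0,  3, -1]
x^4 + 4*x^3 + 6*x^2 + 4*x + 1

Expanding det(x·I − A) (e.g. by cofactor expansion or by noting that A is similar to its Jordan form J, which has the same characteristic polynomial as A) gives
  χ_A(x) = x^4 + 4*x^3 + 6*x^2 + 4*x + 1
which factors as (x + 1)^4. The eigenvalues (with algebraic multiplicities) are λ = -1 with multiplicity 4.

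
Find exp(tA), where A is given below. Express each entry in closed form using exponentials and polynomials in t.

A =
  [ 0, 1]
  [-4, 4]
e^{tA} =
  [-2*t*exp(2*t) + exp(2*t), t*exp(2*t)]
  [-4*t*exp(2*t), 2*t*exp(2*t) + exp(2*t)]

Strategy: write A = P · J · P⁻¹ where J is a Jordan canonical form, so e^{tA} = P · e^{tJ} · P⁻¹, and e^{tJ} can be computed block-by-block.

A has Jordan form
J =
  [2, 1]
  [0, 2]
(up to reordering of blocks).

Per-block formulas:
  For a 2×2 Jordan block J_2(2): exp(t · J_2(2)) = e^(2t)·(I + t·N), where N is the 2×2 nilpotent shift.

After assembling e^{tJ} and conjugating by P, we get:

e^{tA} =
  [-2*t*exp(2*t) + exp(2*t), t*exp(2*t)]
  [-4*t*exp(2*t), 2*t*exp(2*t) + exp(2*t)]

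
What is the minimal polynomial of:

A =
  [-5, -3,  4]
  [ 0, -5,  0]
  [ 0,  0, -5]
x^2 + 10*x + 25

The characteristic polynomial is χ_A(x) = (x + 5)^3, so the eigenvalues are known. The minimal polynomial is
  m_A(x) = Π_λ (x − λ)^{k_λ}
where k_λ is the size of the *largest* Jordan block for λ (equivalently, the smallest k with (A − λI)^k v = 0 for every generalised eigenvector v of λ).

  λ = -5: largest Jordan block has size 2, contributing (x + 5)^2

So m_A(x) = (x + 5)^2 = x^2 + 10*x + 25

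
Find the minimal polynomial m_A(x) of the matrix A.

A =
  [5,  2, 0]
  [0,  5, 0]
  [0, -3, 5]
x^2 - 10*x + 25

The characteristic polynomial is χ_A(x) = (x - 5)^3, so the eigenvalues are known. The minimal polynomial is
  m_A(x) = Π_λ (x − λ)^{k_λ}
where k_λ is the size of the *largest* Jordan block for λ (equivalently, the smallest k with (A − λI)^k v = 0 for every generalised eigenvector v of λ).

  λ = 5: largest Jordan block has size 2, contributing (x − 5)^2

So m_A(x) = (x - 5)^2 = x^2 - 10*x + 25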